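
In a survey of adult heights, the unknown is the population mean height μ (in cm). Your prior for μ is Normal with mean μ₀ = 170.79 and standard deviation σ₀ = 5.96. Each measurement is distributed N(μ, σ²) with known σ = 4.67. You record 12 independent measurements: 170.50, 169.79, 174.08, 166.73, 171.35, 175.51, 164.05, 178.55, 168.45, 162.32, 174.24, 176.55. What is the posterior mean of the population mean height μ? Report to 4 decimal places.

For Normal data with known variance σ², a Normal(μ₀, σ₀²) prior on μ is conjugate. Posterior precision = 1/σ₀² + n/σ²; posterior mean is the precision-weighted average of μ₀ and x̄.
Σxᵢ = 170.50 + 169.79 + 174.08 + 166.73 + 171.35 + 175.51 + 164.05 + 178.55 + 168.45 + 162.32 + 174.24 + 176.55 = 2052.12, so n·x̄ = 2052.12.
σ₀² = 5.96² = 35.5216, σ² = 4.67² = 21.8089; σ² + n·σ₀² = 21.8089 + 12·35.5216 = 448.0681.
Posterior mean = (μ₀/σ₀² + n·x̄/σ²)/(1/σ₀² + n/σ²) = (σ²·μ₀ + σ₀²·n·x̄)/(σ² + n·σ₀²) = (21.8089·170.79 + 35.5216·2052.12)/448.0681 = 76619.327823/448.0681 = 170.9993.

170.9993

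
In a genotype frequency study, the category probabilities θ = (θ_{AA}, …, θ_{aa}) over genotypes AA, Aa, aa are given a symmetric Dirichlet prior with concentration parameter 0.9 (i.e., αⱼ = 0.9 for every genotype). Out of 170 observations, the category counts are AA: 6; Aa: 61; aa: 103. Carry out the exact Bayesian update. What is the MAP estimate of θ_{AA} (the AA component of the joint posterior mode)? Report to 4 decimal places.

The Dirichlet prior is conjugate to the Multinomial likelihood: each posterior αⱼ = prior αⱼ + observed count nⱼ.
Posterior concentration: (6.9, 61.9, 103.9), total = 172.7.
Joint mode component: (α_{AA}−1)/(Σα−K) = 5.9/169.7 = 0.0348.

0.0348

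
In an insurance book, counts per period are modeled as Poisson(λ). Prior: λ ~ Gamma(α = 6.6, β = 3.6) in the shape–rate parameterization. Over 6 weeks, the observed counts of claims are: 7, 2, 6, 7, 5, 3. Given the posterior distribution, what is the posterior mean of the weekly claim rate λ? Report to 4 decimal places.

3.8125

With a Gamma(shape α, rate β) prior, the Poisson likelihood is conjugate: the posterior is Gamma(α + ΣXᵢ, β + n).
Sum of counts S = 30 over n = 6 weeks.
Posterior: Gamma(α+S, β+n) = Gamma(6.6+30, 3.6+6) = Gamma(36.6, 9.6).
Posterior mean = α/β = 36.6/9.6 = 3.8125.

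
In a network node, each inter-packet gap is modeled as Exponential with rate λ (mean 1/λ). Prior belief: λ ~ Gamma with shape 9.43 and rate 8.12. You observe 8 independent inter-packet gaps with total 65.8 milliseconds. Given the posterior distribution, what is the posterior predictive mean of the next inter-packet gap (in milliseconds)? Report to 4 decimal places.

4.4991

With a Gamma(shape α, rate β) prior on the exponential rate λ, the posterior after n observations with total T = Σxᵢ is Gamma(α+n, β+T).
Posterior: Gamma(9.43+8, 8.12+65.8) = Gamma(17.43, 73.92).
The predictive distribution for the next observation is Lomax; its mean is β/(α−1) = 73.92/16.43 = 4.4991.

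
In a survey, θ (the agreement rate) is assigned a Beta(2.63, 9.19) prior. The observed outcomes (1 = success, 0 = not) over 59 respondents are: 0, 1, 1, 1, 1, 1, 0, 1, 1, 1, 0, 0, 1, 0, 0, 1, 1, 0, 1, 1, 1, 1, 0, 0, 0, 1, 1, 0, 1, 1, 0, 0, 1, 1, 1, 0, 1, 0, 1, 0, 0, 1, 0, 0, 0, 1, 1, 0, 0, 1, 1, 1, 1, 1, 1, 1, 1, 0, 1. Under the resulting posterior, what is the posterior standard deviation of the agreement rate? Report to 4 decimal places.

0.0588

The Beta prior is conjugate to a Binomial/Bernoulli likelihood; the update adds successes to α and failures to β.
Posterior: Beta(α+k, β+n−k) = Beta(2.63+36, 9.19+23) = Beta(38.63, 32.19).
Var = αβ/((α+β)²(α+β+1)) = 38.63·32.19/(70.82²·71.82) = 0.00345214; SD = √0.00345214 = 0.0588.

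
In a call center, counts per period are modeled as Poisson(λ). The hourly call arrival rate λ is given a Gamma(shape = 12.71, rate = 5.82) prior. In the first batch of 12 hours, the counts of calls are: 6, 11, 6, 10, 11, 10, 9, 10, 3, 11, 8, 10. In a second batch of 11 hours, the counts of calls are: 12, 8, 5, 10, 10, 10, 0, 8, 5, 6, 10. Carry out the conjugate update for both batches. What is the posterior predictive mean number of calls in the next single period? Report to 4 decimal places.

With a Gamma(shape α, rate β) prior, the Poisson likelihood is conjugate: the posterior is Gamma(α + ΣXᵢ, β + n).
Batch 1: sum of counts S = 105 over n = 12 hours.
After batch 1: Gamma(α+S, β+n) = Gamma(12.71+105, 5.82+12) = Gamma(117.71, 17.82).
Batch 2: sum of counts S = 84 over n = 11 hours.
After batch 2: Gamma(α+S, β+n) = Gamma(117.71+84, 17.82+11) = Gamma(201.71, 28.82).
The predictive distribution for one future period is NegBinom with mean α/β = 6.9990.

6.9990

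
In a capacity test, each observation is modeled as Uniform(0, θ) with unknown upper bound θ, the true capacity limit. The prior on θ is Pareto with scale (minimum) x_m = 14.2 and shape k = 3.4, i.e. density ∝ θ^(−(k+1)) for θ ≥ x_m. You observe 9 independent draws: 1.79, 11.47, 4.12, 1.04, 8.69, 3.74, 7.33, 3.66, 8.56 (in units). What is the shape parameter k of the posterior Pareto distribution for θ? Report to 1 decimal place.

A Pareto(scale x_m, shape k) prior on the upper bound θ of Uniform(0, θ) is conjugate: posterior is Pareto(max(x_m, max xᵢ), k + n).
Sample maximum = 11.47; prior scale x_m = 14.2 → posterior scale = max = 14.20.
Posterior shape = 3.4 + 9 = 12.4.
Posterior shape k = 12.4.

12.4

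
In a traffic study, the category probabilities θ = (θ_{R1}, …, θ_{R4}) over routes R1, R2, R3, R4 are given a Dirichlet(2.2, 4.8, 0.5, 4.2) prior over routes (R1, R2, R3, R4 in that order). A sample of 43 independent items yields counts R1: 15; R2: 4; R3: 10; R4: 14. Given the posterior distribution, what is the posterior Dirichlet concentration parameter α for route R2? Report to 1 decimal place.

8.8

The Dirichlet prior is conjugate to the Multinomial likelihood: each posterior αⱼ = prior αⱼ + observed count nⱼ.
Posterior concentration: (17.2, 8.8, 10.5, 18.2), total = 54.7.
α_{R2} = 4.8 + 4 = 8.8.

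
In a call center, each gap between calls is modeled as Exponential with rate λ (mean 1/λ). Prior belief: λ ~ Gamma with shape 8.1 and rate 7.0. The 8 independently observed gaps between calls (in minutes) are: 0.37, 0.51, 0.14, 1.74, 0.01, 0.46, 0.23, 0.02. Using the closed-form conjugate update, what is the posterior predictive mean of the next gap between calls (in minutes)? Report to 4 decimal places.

0.6940

With a Gamma(shape α, rate β) prior on the exponential rate λ, the posterior after n observations with total T = Σxᵢ is Gamma(α+n, β+T).
Sum of observations T = 3.48 minutes; n = 8.
Posterior: Gamma(8.1+8, 7.0+3.48) = Gamma(16.1, 10.48).
The predictive distribution for the next observation is Lomax; its mean is β/(α−1) = 10.48/15.1 = 0.6940.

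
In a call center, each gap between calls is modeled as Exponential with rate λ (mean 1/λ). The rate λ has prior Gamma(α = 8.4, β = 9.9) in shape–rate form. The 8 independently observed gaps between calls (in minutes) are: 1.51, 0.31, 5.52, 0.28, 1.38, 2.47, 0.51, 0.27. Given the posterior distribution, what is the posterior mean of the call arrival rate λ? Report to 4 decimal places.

With a Gamma(shape α, rate β) prior on the exponential rate λ, the posterior after n observations with total T = Σxᵢ is Gamma(α+n, β+T).
Sum of observations T = 12.25 minutes; n = 8.
Posterior: Gamma(8.4+8, 9.9+12.25) = Gamma(16.4, 22.15).
Posterior mean of λ = α/β = 16.4/22.15 = 0.7404.

0.7404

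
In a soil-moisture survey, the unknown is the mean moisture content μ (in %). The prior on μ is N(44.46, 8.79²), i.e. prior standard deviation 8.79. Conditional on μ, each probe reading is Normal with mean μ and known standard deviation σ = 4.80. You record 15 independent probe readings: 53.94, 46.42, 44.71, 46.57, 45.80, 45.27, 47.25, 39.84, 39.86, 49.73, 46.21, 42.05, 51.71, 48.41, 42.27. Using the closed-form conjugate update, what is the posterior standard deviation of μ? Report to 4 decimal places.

For Normal data with known variance σ², a Normal(μ₀, σ₀²) prior on μ is conjugate. Posterior precision = 1/σ₀² + n/σ²; posterior mean is the precision-weighted average of μ₀ and x̄.
σ₀² = 8.79² = 77.2641, σ² = 4.80² = 23.04; σ² + n·σ₀² = 23.04 + 15·77.2641 = 1182.0015.
Posterior precision = 1/σ₀² + n/σ² = 1/77.2641 + 15/23.04 = (σ² + n·σ₀²)/(σ₀²σ²) = 1182.0015/(77.2641·23.04); posterior variance σₙ² = σ₀²σ²/(σ² + n·σ₀²) = 77.2641·23.04/1182.0015 = 1.506060.
Posterior SD = √σₙ² = √(77.2641·23.04/1182.0015) = 1.2272.

1.2272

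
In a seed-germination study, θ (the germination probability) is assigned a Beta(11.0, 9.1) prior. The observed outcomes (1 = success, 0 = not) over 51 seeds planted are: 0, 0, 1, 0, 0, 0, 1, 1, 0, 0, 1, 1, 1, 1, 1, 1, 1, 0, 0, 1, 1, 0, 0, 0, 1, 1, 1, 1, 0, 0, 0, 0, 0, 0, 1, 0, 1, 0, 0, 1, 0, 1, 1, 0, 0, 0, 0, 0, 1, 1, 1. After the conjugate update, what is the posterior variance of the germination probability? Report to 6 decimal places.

0.003467

The Beta prior is conjugate to a Binomial/Bernoulli likelihood; the update adds successes to α and failures to β.
Posterior: Beta(α+k, β+n−k) = Beta(11.0+24, 9.1+27) = Beta(35.0, 36.1).
Var = αβ/((α+β)²(α+β+1)) = 35.0·36.1/(71.1²·72.1) = 0.003467.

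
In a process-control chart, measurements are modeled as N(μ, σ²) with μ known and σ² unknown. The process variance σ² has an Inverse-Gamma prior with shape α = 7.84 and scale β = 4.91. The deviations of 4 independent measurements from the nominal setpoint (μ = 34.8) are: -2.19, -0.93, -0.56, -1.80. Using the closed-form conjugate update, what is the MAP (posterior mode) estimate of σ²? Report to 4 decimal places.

With known mean μ and an Inverse-Gamma(α, β) prior on σ², the Normal likelihood is conjugate: posterior is Inv-Gamma(α + n/2, β + Σ(xᵢ−μ)²/2).
Σ(xᵢ−μ)² = (-2.19)² + (-0.93)² + (-0.56)² + (-1.80)² = 9.2146.
Posterior: Inv-Gamma(7.84 + 4/2, 4.91 + 9.2146/2) = Inv-Gamma(9.84, 9.51730).
Mode = β/(α+1) = 9.51730/10.84 = 0.8780.

0.8780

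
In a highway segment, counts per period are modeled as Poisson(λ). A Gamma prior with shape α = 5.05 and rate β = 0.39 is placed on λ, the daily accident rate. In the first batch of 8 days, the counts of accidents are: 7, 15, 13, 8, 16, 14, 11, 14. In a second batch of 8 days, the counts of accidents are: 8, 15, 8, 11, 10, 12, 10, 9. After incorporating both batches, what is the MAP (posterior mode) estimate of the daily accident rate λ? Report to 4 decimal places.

With a Gamma(shape α, rate β) prior, the Poisson likelihood is conjugate: the posterior is Gamma(α + ΣXᵢ, β + n).
Batch 1: sum of counts S = 98 over n = 8 days.
After batch 1: Gamma(α+S, β+n) = Gamma(5.05+98, 0.39+8) = Gamma(103.05, 8.39).
Batch 2: sum of counts S = 83 over n = 8 days.
After batch 2: Gamma(α+S, β+n) = Gamma(103.05+83, 8.39+8) = Gamma(186.05, 16.39).
Mode of Gamma(α,β) for α≥1 is (α−1)/β = 185.05/16.39 = 11.2904.

11.2904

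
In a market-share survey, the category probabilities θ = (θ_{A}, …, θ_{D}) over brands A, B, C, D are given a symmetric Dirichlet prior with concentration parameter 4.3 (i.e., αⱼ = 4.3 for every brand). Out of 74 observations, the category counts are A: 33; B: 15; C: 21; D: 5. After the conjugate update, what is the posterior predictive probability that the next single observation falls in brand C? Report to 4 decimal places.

0.2774

The Dirichlet prior is conjugate to the Multinomial likelihood: each posterior αⱼ = prior αⱼ + observed count nⱼ.
Posterior concentration: (37.3, 19.3, 25.3, 9.3), total = 91.2.
P(next = C | data) = α_{C}/Σα = 0.2774.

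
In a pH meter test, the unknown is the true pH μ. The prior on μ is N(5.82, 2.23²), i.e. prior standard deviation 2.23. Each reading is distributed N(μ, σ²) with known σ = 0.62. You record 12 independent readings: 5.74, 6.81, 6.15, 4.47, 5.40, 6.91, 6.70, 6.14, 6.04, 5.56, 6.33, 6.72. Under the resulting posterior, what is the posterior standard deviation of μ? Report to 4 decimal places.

For Normal data with known variance σ², a Normal(μ₀, σ₀²) prior on μ is conjugate. Posterior precision = 1/σ₀² + n/σ²; posterior mean is the precision-weighted average of μ₀ and x̄.
σ₀² = 2.23² = 4.9729, σ² = 0.62² = 0.3844; σ² + n·σ₀² = 0.3844 + 12·4.9729 = 60.0592.
Posterior precision = 1/σ₀² + n/σ² = 1/4.9729 + 12/0.3844 = (σ² + n·σ₀²)/(σ₀²σ²) = 60.0592/(4.9729·0.3844); posterior variance σₙ² = σ₀²σ²/(σ² + n·σ₀²) = 4.9729·0.3844/60.0592 = 0.031828.
Posterior SD = √σₙ² = √(4.9729·0.3844/60.0592) = 0.1784.

0.1784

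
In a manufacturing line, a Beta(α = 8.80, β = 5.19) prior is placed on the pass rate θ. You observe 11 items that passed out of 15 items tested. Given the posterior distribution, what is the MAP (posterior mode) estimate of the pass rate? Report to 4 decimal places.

The Beta prior is conjugate to a Binomial/Bernoulli likelihood; the update adds successes to α and failures to β.
Posterior: Beta(α+k, β+n−k) = Beta(8.80+11, 5.19+4) = Beta(19.80, 9.19).
Mode of Beta(a,b) for a,b>1 is (a−1)/(a+b−2) = 18.80/26.99 = 0.6966.

0.6966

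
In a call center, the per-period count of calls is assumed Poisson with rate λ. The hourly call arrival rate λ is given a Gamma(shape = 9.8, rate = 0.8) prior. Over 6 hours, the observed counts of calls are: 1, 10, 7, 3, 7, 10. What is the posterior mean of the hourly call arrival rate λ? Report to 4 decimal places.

7.0294

With a Gamma(shape α, rate β) prior, the Poisson likelihood is conjugate: the posterior is Gamma(α + ΣXᵢ, β + n).
Sum of counts S = 38 over n = 6 hours.
Posterior: Gamma(α+S, β+n) = Gamma(9.8+38, 0.8+6) = Gamma(47.8, 6.8).
Posterior mean = α/β = 47.8/6.8 = 7.0294.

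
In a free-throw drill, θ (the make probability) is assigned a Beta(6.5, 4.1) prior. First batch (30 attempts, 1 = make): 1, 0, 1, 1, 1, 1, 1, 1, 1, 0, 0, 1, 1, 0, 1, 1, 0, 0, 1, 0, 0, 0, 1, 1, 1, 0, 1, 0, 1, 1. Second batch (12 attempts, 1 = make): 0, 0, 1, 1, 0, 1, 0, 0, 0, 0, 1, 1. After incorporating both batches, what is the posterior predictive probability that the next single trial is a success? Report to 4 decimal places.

0.5798

The Beta prior is conjugate to a Binomial/Bernoulli likelihood; the update adds successes to α and failures to β.
After batch 1: Beta(6.5+19, 4.1+11) = Beta(25.5, 15.1).
After batch 2: Beta(25.5+5, 15.1+7) = Beta(30.5, 22.1).
For a single future Bernoulli trial, P(success | data) = α/(α+β) = 0.5798.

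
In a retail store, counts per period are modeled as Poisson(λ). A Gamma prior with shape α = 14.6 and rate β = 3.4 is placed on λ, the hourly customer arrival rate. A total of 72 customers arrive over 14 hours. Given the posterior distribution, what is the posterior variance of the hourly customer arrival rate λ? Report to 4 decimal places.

0.2860

With a Gamma(shape α, rate β) prior, the Poisson likelihood is conjugate: the posterior is Gamma(α + ΣXᵢ, β + n).
Posterior: Gamma(α+S, β+n) = Gamma(14.6+72, 3.4+14) = Gamma(86.6, 17.4).
Var = α/β² = 86.6/17.4² = 0.2860.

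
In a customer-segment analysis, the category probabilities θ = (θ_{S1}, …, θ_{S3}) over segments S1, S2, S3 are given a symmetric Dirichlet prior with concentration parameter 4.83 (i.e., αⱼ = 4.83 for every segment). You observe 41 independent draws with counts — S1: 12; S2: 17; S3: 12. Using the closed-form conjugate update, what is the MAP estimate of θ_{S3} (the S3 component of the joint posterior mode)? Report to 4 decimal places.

The Dirichlet prior is conjugate to the Multinomial likelihood: each posterior αⱼ = prior αⱼ + observed count nⱼ.
Posterior concentration: (16.83, 21.83, 16.83), total = 55.49.
Joint mode component: (α_{S3}−1)/(Σα−K) = 15.83/52.49 = 0.3016.

0.3016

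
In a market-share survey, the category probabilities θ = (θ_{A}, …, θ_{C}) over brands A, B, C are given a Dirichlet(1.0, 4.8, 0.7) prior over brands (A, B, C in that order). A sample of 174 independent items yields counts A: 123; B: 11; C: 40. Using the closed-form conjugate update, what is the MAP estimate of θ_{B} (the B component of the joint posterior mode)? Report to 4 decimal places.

0.0834

The Dirichlet prior is conjugate to the Multinomial likelihood: each posterior αⱼ = prior αⱼ + observed count nⱼ.
Posterior concentration: (124.0, 15.8, 40.7), total = 180.5.
Joint mode component: (α_{B}−1)/(Σα−K) = 14.8/177.5 = 0.0834.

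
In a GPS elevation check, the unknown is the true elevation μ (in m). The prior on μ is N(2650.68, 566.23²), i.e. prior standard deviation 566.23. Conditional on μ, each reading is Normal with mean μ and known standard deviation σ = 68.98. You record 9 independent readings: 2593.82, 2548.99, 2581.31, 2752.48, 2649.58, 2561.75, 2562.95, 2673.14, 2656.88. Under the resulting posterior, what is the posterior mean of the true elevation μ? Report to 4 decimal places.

2620.1503

For Normal data with known variance σ², a Normal(μ₀, σ₀²) prior on μ is conjugate. Posterior precision = 1/σ₀² + n/σ²; posterior mean is the precision-weighted average of μ₀ and x̄.
Σxᵢ = 2593.82 + 2548.99 + 2581.31 + 2752.48 + 2649.58 + 2561.75 + 2562.95 + 2673.14 + 2656.88 = 23580.9, so n·x̄ = 23580.9.
σ₀² = 566.23² = 320616.4129, σ² = 68.98² = 4758.2404; σ² + n·σ₀² = 4758.2404 + 9·320616.4129 = 2890305.9565.
Posterior mean = (μ₀/σ₀² + n·x̄/σ²)/(1/σ₀² + n/σ²) = (σ²·μ₀ + σ₀²·n·x̄)/(σ² + n·σ₀²) = (4758.2404·2650.68 + 320616.4129·23580.9)/2890305.9565 = 7573036143.617082/2890305.9565 = 2620.1503.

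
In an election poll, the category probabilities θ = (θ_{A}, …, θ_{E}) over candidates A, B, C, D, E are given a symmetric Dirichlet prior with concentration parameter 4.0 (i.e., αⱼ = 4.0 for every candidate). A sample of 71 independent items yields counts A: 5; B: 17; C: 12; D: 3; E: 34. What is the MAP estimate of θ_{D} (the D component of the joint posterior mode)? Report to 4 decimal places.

The Dirichlet prior is conjugate to the Multinomial likelihood: each posterior αⱼ = prior αⱼ + observed count nⱼ.
Posterior concentration: (9.0, 21.0, 16.0, 7.0, 38.0), total = 91.0.
Joint mode component: (α_{D}−1)/(Σα−K) = 6.0/86.0 = 0.0698.

0.0698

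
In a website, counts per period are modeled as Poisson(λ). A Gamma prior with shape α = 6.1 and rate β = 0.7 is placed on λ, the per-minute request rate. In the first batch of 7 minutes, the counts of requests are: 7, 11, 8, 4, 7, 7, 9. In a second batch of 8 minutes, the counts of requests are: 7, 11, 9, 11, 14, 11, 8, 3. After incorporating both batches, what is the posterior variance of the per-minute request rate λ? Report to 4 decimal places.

With a Gamma(shape α, rate β) prior, the Poisson likelihood is conjugate: the posterior is Gamma(α + ΣXᵢ, β + n).
Batch 1: sum of counts S = 53 over n = 7 minutes.
After batch 1: Gamma(α+S, β+n) = Gamma(6.1+53, 0.7+7) = Gamma(59.1, 7.7).
Batch 2: sum of counts S = 74 over n = 8 minutes.
After batch 2: Gamma(α+S, β+n) = Gamma(59.1+74, 7.7+8) = Gamma(133.1, 15.7).
Var = α/β² = 133.1/15.7² = 0.5400.

0.5400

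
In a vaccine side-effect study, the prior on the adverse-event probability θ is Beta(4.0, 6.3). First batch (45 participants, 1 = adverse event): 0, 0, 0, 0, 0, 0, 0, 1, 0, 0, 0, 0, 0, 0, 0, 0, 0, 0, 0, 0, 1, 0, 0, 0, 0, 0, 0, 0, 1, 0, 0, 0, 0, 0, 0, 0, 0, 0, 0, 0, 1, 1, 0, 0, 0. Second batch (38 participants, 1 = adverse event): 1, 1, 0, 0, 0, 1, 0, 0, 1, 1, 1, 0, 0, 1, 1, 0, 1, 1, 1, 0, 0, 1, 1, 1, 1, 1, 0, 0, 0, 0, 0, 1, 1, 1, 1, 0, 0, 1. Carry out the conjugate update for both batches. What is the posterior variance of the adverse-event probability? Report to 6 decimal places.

The Beta prior is conjugate to a Binomial/Bernoulli likelihood; the update adds successes to α and failures to β.
After batch 1: Beta(4.0+5, 6.3+40) = Beta(9.0, 46.3).
After batch 2: Beta(9.0+21, 46.3+17) = Beta(30.0, 63.3).
Var = αβ/((α+β)²(α+β+1)) = 30.0·63.3/(93.3²·94.3) = 0.002313.

0.002313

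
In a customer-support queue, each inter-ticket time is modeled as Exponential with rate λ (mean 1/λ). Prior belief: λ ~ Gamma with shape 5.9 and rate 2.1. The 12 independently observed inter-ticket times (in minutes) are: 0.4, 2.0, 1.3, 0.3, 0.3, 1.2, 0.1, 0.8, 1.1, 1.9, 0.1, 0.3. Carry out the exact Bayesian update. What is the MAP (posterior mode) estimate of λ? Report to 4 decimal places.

With a Gamma(shape α, rate β) prior on the exponential rate λ, the posterior after n observations with total T = Σxᵢ is Gamma(α+n, β+T).
Sum of observations T = 9.8 minutes; n = 12.
Posterior: Gamma(5.9+12, 2.1+9.8) = Gamma(17.9, 11.9).
Mode = (α−1)/β = 1.4202.

1.4202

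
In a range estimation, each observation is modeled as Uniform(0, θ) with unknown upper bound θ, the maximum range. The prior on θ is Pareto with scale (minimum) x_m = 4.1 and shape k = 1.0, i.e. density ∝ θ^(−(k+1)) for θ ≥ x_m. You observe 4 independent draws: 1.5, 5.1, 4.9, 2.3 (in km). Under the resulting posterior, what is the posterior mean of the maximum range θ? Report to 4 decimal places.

6.3750

A Pareto(scale x_m, shape k) prior on the upper bound θ of Uniform(0, θ) is conjugate: posterior is Pareto(max(x_m, max xᵢ), k + n).
Sample maximum = 5.1; prior scale x_m = 4.1 → posterior scale = max = 5.1.
Posterior shape = 1.0 + 4 = 5.0.
E[θ|data] = k·x_m/(k−1) = 5.0·5.1/4.0 = 6.3750.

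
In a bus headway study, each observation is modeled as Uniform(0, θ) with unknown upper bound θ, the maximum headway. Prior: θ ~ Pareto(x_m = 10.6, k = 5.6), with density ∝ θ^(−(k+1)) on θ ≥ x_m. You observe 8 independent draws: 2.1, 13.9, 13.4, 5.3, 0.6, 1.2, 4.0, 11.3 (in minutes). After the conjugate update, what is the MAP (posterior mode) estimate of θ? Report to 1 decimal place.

A Pareto(scale x_m, shape k) prior on the upper bound θ of Uniform(0, θ) is conjugate: posterior is Pareto(max(x_m, max xᵢ), k + n).
Sample maximum = 13.9; prior scale x_m = 10.6 → posterior scale = max = 13.9.
Posterior shape = 5.6 + 8 = 13.6.
The Pareto density is decreasing on [x_m, ∞), so the mode is x_m = 13.9.

13.9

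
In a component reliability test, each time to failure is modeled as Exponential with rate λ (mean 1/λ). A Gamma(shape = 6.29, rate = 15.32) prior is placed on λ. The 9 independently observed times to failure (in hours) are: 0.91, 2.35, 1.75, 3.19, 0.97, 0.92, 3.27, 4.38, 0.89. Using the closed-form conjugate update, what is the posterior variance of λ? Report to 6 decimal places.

0.013266

With a Gamma(shape α, rate β) prior on the exponential rate λ, the posterior after n observations with total T = Σxᵢ is Gamma(α+n, β+T).
Sum of observations T = 18.63 hours; n = 9.
Posterior: Gamma(6.29+9, 15.32+18.63) = Gamma(15.29, 33.95).
Var = α/β² = 0.013266.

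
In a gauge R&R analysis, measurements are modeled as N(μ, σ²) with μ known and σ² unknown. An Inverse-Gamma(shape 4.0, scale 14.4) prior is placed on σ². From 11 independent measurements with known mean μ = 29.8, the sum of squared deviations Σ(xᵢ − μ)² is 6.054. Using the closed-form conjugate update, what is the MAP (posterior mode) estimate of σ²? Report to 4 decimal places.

1.6597

With known mean μ and an Inverse-Gamma(α, β) prior on σ², the Normal likelihood is conjugate: posterior is Inv-Gamma(α + n/2, β + Σ(xᵢ−μ)²/2).
Posterior: Inv-Gamma(4.0 + 11/2, 14.4 + 6.054/2) = Inv-Gamma(9.50, 17.4270).
Mode = β/(α+1) = 17.4270/10.50 = 1.6597.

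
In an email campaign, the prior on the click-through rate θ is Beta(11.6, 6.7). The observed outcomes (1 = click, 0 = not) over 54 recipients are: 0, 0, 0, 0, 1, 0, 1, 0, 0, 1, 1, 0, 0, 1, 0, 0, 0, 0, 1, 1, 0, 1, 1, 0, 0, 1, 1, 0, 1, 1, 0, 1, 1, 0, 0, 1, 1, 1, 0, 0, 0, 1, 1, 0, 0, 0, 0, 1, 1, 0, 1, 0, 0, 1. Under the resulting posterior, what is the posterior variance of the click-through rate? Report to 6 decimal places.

The Beta prior is conjugate to a Binomial/Bernoulli likelihood; the update adds successes to α and failures to β.
Posterior: Beta(α+k, β+n−k) = Beta(11.6+24, 6.7+30) = Beta(35.6, 36.7).
Var = αβ/((α+β)²(α+β+1)) = 35.6·36.7/(72.3²·73.3) = 0.003410.

0.003410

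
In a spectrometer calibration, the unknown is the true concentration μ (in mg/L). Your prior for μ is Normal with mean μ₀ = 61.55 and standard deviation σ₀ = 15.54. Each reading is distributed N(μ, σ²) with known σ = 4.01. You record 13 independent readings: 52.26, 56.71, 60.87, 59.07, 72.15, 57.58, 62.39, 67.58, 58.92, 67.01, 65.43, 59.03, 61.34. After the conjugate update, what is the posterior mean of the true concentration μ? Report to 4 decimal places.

For Normal data with known variance σ², a Normal(μ₀, σ₀²) prior on μ is conjugate. Posterior precision = 1/σ₀² + n/σ²; posterior mean is the precision-weighted average of μ₀ and x̄.
Σxᵢ = 52.26 + 56.71 + 60.87 + 59.07 + 72.15 + 57.58 + 62.39 + 67.58 + 58.92 + 67.01 + 65.43 + 59.03 + 61.34 = 800.34, so n·x̄ = 800.34.
σ₀² = 15.54² = 241.4916, σ² = 4.01² = 16.0801; σ² + n·σ₀² = 16.0801 + 13·241.4916 = 3155.4709.
Posterior mean = (μ₀/σ₀² + n·x̄/σ²)/(1/σ₀² + n/σ²) = (σ²·μ₀ + σ₀²·n·x̄)/(σ² + n·σ₀²) = (16.0801·61.55 + 241.4916·800.34)/3155.4709 = 194265.117299/3155.4709 = 61.5645.

61.5645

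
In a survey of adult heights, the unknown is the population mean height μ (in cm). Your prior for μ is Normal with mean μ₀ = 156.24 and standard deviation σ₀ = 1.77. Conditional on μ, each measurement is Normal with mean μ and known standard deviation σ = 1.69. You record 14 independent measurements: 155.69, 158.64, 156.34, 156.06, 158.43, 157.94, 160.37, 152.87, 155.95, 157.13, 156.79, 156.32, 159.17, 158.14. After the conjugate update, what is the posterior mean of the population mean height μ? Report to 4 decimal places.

157.0769

For Normal data with known variance σ², a Normal(μ₀, σ₀²) prior on μ is conjugate. Posterior precision = 1/σ₀² + n/σ²; posterior mean is the precision-weighted average of μ₀ and x̄.
Σxᵢ = 155.69 + 158.64 + 156.34 + 156.06 + 158.43 + 157.94 + 160.37 + 152.87 + 155.95 + 157.13 + 156.79 + 156.32 + 159.17 + 158.14 = 2199.84, so n·x̄ = 2199.84.
σ₀² = 1.77² = 3.1329, σ² = 1.69² = 2.8561; σ² + n·σ₀² = 2.8561 + 14·3.1329 = 46.7167.
Posterior mean = (μ₀/σ₀² + n·x̄/σ²)/(1/σ₀² + n/σ²) = (σ²·μ₀ + σ₀²·n·x̄)/(σ² + n·σ₀²) = (2.8561·156.24 + 3.1329·2199.84)/46.7167 = 7338.1158/46.7167 = 157.0769.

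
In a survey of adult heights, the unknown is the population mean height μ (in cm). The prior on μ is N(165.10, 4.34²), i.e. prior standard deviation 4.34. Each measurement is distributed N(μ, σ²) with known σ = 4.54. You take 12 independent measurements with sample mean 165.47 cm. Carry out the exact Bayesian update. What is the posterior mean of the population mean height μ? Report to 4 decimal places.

165.4391

For Normal data with known variance σ², a Normal(μ₀, σ₀²) prior on μ is conjugate. Posterior precision = 1/σ₀² + n/σ²; posterior mean is the precision-weighted average of μ₀ and x̄.
n·x̄ = 12·165.47 = 1985.64.
σ₀² = 4.34² = 18.8356, σ² = 4.54² = 20.6116; σ² + n·σ₀² = 20.6116 + 12·18.8356 = 246.6388.
Posterior mean = (μ₀/σ₀² + n·x̄/σ²)/(1/σ₀² + n/σ²) = (σ²·μ₀ + σ₀²·n·x̄)/(σ² + n·σ₀²) = (20.6116·165.10 + 18.8356·1985.64)/246.6388 = 40803.695944/246.6388 = 165.4391.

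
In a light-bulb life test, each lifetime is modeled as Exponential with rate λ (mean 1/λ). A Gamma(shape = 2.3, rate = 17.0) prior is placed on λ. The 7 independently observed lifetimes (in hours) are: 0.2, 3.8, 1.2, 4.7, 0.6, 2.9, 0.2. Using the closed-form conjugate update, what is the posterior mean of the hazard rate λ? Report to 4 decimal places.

0.3039

With a Gamma(shape α, rate β) prior on the exponential rate λ, the posterior after n observations with total T = Σxᵢ is Gamma(α+n, β+T).
Sum of observations T = 13.6 hours; n = 7.
Posterior: Gamma(2.3+7, 17.0+13.6) = Gamma(9.3, 30.6).
Posterior mean of λ = α/β = 9.3/30.6 = 0.3039.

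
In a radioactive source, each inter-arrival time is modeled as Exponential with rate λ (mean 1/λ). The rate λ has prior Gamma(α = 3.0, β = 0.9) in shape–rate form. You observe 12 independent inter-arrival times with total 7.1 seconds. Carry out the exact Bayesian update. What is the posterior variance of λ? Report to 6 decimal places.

0.234375

With a Gamma(shape α, rate β) prior on the exponential rate λ, the posterior after n observations with total T = Σxᵢ is Gamma(α+n, β+T).
Posterior: Gamma(3.0+12, 0.9+7.1) = Gamma(15.0, 8.0).
Var = α/β² = 0.234375.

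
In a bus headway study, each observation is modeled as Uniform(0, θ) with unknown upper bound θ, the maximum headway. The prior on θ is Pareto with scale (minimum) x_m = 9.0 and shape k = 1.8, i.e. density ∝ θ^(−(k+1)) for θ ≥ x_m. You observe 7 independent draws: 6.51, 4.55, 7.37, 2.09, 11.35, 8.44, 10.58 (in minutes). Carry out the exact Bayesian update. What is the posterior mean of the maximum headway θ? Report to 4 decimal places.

12.8051

A Pareto(scale x_m, shape k) prior on the upper bound θ of Uniform(0, θ) is conjugate: posterior is Pareto(max(x_m, max xᵢ), k + n).
Sample maximum = 11.35; prior scale x_m = 9.0 → posterior scale = max = 11.35.
Posterior shape = 1.8 + 7 = 8.8.
E[θ|data] = k·x_m/(k−1) = 8.8·11.35/7.8 = 12.8051.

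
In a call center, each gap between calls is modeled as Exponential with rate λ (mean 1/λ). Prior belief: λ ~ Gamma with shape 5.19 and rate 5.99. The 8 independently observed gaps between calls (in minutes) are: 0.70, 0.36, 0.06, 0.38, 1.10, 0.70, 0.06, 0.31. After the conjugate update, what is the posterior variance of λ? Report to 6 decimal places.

0.141348

With a Gamma(shape α, rate β) prior on the exponential rate λ, the posterior after n observations with total T = Σxᵢ is Gamma(α+n, β+T).
Sum of observations T = 3.67 minutes; n = 8.
Posterior: Gamma(5.19+8, 5.99+3.67) = Gamma(13.19, 9.66).
Var = α/β² = 0.141348.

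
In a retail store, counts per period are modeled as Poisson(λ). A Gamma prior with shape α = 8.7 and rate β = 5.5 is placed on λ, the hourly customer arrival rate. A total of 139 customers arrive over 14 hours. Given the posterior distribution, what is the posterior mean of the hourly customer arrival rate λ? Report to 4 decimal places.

With a Gamma(shape α, rate β) prior, the Poisson likelihood is conjugate: the posterior is Gamma(α + ΣXᵢ, β + n).
Posterior: Gamma(α+S, β+n) = Gamma(8.7+139, 5.5+14) = Gamma(147.7, 19.5).
Posterior mean = α/β = 147.7/19.5 = 7.5744.

7.5744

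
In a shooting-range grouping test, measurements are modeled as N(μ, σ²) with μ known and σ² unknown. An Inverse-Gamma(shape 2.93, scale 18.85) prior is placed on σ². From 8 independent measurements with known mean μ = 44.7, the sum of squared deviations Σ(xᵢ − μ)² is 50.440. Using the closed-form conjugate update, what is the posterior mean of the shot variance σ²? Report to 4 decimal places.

7.4317

With known mean μ and an Inverse-Gamma(α, β) prior on σ², the Normal likelihood is conjugate: posterior is Inv-Gamma(α + n/2, β + Σ(xᵢ−μ)²/2).
Posterior: Inv-Gamma(2.93 + 8/2, 18.85 + 50.440/2) = Inv-Gamma(6.93, 44.0700).
E[σ²|data] = β/(α−1) = 44.0700/5.93 = 7.4317.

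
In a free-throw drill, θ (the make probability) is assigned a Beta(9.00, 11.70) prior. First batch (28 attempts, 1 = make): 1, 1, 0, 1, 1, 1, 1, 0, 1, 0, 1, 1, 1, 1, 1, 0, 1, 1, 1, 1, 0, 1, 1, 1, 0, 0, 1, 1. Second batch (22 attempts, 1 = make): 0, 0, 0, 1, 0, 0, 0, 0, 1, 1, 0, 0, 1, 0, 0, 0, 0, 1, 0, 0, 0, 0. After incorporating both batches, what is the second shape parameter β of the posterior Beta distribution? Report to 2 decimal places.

The Beta prior is conjugate to a Binomial/Bernoulli likelihood; the update adds successes to α and failures to β.
After batch 1: Beta(9.00+21, 11.70+7) = Beta(30.00, 18.70).
After batch 2: Beta(30.00+5, 18.70+17) = Beta(35.00, 35.70).
Posterior β = 35.70.

35.70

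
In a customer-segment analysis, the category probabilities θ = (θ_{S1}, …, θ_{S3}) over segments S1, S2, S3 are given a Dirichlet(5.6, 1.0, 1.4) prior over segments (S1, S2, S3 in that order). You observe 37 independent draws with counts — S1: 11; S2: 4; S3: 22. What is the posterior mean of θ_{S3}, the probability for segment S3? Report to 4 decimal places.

0.5200

The Dirichlet prior is conjugate to the Multinomial likelihood: each posterior αⱼ = prior αⱼ + observed count nⱼ.
Posterior concentration: (16.6, 5.0, 23.4), total = 45.0.
E[θ_{S3}|data] = α_{S3}/Σα = 23.4/45.0 = 0.5200.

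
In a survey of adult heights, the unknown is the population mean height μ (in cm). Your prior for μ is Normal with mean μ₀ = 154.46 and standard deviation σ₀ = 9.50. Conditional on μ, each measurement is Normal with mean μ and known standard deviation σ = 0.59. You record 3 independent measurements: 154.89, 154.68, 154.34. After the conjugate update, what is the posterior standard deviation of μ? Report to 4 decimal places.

For Normal data with known variance σ², a Normal(μ₀, σ₀²) prior on μ is conjugate. Posterior precision = 1/σ₀² + n/σ²; posterior mean is the precision-weighted average of μ₀ and x̄.
σ₀² = 9.50² = 90.25, σ² = 0.59² = 0.3481; σ² + n·σ₀² = 0.3481 + 3·90.25 = 271.0981.
Posterior precision = 1/σ₀² + n/σ² = 1/90.25 + 3/0.3481 = (σ² + n·σ₀²)/(σ₀²σ²) = 271.0981/(90.25·0.3481); posterior variance σₙ² = σ₀²σ²/(σ² + n·σ₀²) = 90.25·0.3481/271.0981 = 0.115884.
Posterior SD = √σₙ² = √(90.25·0.3481/271.0981) = 0.3404.

0.3404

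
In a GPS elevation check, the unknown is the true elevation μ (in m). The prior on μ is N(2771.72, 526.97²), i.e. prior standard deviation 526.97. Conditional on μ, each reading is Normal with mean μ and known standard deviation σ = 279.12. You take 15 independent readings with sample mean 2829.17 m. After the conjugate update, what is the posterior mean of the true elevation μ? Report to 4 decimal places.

For Normal data with known variance σ², a Normal(μ₀, σ₀²) prior on μ is conjugate. Posterior precision = 1/σ₀² + n/σ²; posterior mean is the precision-weighted average of μ₀ and x̄.
n·x̄ = 15·2829.17 = 42437.55.
σ₀² = 526.97² = 277697.3809, σ² = 279.12² = 77907.9744; σ² + n·σ₀² = 77907.9744 + 15·277697.3809 = 4243368.6879.
Posterior mean = (μ₀/σ₀² + n·x̄/σ²)/(1/σ₀² + n/σ²) = (σ²·μ₀ + σ₀²·n·x̄)/(σ² + n·σ₀²) = (77907.9744·2771.72 + 277697.3809·42437.55)/4243368.6879 = 12000735577.616763/4243368.6879 = 2828.1152.

2828.1152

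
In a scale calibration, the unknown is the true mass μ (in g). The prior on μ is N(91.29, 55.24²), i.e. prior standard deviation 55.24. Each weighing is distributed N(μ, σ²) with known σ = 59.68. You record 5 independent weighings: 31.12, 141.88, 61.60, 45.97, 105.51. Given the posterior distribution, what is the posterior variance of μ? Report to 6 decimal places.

For Normal data with known variance σ², a Normal(μ₀, σ₀²) prior on μ is conjugate. Posterior precision = 1/σ₀² + n/σ²; posterior mean is the precision-weighted average of μ₀ and x̄.
σ₀² = 55.24² = 3051.4576, σ² = 59.68² = 3561.7024; σ² + n·σ₀² = 3561.7024 + 5·3051.4576 = 18818.9904.
Posterior precision = 1/σ₀² + n/σ² = 1/3051.4576 + 5/3561.7024 = (σ² + n·σ₀²)/(σ₀²σ²) = 18818.9904/(3051.4576·3561.7024); posterior variance σₙ² = σ₀²σ²/(σ² + n·σ₀²) = 3051.4576·3561.7024/18818.9904 = 577.522153.

577.522153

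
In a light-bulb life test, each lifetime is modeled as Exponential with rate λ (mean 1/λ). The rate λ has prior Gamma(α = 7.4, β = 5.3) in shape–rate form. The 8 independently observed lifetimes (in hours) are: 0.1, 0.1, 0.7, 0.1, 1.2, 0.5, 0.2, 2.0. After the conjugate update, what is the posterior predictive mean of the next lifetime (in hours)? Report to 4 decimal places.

With a Gamma(shape α, rate β) prior on the exponential rate λ, the posterior after n observations with total T = Σxᵢ is Gamma(α+n, β+T).
Sum of observations T = 4.9 hours; n = 8.
Posterior: Gamma(7.4+8, 5.3+4.9) = Gamma(15.4, 10.2).
The predictive distribution for the next observation is Lomax; its mean is β/(α−1) = 10.2/14.4 = 0.7083.

0.7083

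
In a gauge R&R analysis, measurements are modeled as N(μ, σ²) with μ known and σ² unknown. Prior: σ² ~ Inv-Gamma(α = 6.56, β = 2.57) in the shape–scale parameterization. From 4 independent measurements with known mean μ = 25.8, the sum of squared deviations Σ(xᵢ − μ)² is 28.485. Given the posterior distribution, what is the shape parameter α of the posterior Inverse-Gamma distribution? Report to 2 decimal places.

With known mean μ and an Inverse-Gamma(α, β) prior on σ², the Normal likelihood is conjugate: posterior is Inv-Gamma(α + n/2, β + Σ(xᵢ−μ)²/2).
Posterior: Inv-Gamma(6.56 + 4/2, 2.57 + 28.485/2) = Inv-Gamma(8.56, 16.8125).
Posterior α = 8.56.

8.56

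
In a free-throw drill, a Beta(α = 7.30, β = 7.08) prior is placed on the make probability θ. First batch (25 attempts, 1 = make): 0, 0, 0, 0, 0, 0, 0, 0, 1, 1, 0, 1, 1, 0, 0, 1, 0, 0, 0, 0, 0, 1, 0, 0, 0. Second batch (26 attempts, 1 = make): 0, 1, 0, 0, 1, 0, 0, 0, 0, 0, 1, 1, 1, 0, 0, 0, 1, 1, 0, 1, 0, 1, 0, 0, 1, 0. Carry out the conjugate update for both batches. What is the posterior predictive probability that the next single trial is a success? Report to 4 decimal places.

The Beta prior is conjugate to a Binomial/Bernoulli likelihood; the update adds successes to α and failures to β.
After batch 1: Beta(7.30+6, 7.08+19) = Beta(13.30, 26.08).
After batch 2: Beta(13.30+10, 26.08+16) = Beta(23.30, 42.08).
For a single future Bernoulli trial, P(success | data) = α/(α+β) = 0.3564.

0.3564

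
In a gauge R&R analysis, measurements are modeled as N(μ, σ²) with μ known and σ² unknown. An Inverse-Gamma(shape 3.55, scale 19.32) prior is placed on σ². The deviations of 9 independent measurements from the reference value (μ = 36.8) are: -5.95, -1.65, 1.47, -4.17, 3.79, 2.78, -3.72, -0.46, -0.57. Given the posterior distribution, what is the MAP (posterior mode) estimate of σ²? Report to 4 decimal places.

With known mean μ and an Inverse-Gamma(α, β) prior on σ², the Normal likelihood is conjugate: posterior is Inv-Gamma(α + n/2, β + Σ(xᵢ−μ)²/2).
Σ(xᵢ−μ)² = (-5.95)² + (-1.65)² + (1.47)² + (-4.17)² + (3.79)² + (2.78)² + (-3.72)² + (-0.46)² + (-0.57)² = 94.1422.
Posterior: Inv-Gamma(3.55 + 9/2, 19.32 + 94.1422/2) = Inv-Gamma(8.05, 66.39110).
Mode = β/(α+1) = 66.39110/9.05 = 7.3360.

7.3360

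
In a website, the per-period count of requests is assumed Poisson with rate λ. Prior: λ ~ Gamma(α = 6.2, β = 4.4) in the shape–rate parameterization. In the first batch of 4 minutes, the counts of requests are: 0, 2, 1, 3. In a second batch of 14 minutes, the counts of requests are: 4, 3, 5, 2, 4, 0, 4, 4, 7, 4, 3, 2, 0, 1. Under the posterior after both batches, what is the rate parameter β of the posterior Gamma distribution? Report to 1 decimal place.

With a Gamma(shape α, rate β) prior, the Poisson likelihood is conjugate: the posterior is Gamma(α + ΣXᵢ, β + n).
Batch 1: sum of counts S = 6 over n = 4 minutes.
After batch 1: Gamma(α+S, β+n) = Gamma(6.2+6, 4.4+4) = Gamma(12.2, 8.4).
Batch 2: sum of counts S = 43 over n = 14 minutes.
After batch 2: Gamma(α+S, β+n) = Gamma(12.2+43, 8.4+14) = Gamma(55.2, 22.4).
Posterior β = 22.4.

22.4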